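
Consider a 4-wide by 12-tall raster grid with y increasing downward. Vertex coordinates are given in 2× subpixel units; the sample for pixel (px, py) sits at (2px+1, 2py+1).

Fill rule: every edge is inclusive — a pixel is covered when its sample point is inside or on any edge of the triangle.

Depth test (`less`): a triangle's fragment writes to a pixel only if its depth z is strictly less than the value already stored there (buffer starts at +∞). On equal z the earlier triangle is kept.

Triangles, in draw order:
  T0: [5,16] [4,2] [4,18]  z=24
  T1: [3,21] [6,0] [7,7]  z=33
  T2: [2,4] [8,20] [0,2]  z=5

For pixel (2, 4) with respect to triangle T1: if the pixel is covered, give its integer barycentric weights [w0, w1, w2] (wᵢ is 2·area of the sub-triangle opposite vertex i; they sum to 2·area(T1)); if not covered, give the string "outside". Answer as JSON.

T0:
  2·area = 16  (B↔C swapped to make it positive)
  edge (5, 16)→(4, 18): d=(-1,2) inclusive
  edge (4, 18)→(4, 2): d=(0,-16) inclusive
  edge (4, 2)→(5, 16): d=(1,14) inclusive
  covered (0 px):
    · · · ·
    · · · ·
    · · · ·
    · · · ·
    · · · ·
    · · · ·
    · · · ·
    · · · ·
    · · · ·
    · · · ·
    · · · ·
    · · · ·
T1:
  2·area = 42
  edge (3, 21)→(6, 0): d=(3,-21) inclusive
  edge (6, 0)→(7, 7): d=(1,7) inclusive
  edge (7, 7)→(3, 21): d=(-4,14) inclusive
    (2,3)@(5, 7): e=[0,14,28] → █  [on edge]
    (3,3)@(7, 7): e=[42,0,0] → █  [on edge]
    (2,4)@(5, 9): e=[6,16,20] → █
    (3,4)@(7, 9): e=[48,2,-8] → ·
    (2,5)@(5, 11): e=[12,18,12] → █
    (3,5)@(7, 11): e=[54,4,-16] → ·
    (2,6)@(5, 13): e=[18,20,4] → █
    (3,6)@(7, 13): e=[60,6,-24] → ·
    (2,7)@(5, 15): e=[24,22,-4] → ·
    (1,10)@(3, 21): e=[0,42,0] → █  [on edge]
    (2,10)@(5, 21): e=[42,28,-28] → ·
    (1,11)@(3, 23): e=[6,44,-8] → ·
  covered (6 px):
    · · · ·
    · · · ·
    · · · ·
    · · █ █
    · · █ ·
    · · █ ·
    · · █ ·
    · · · ·
    · · · ·
    · · · ·
    · █ · ·
    · · · ·
T2:
  2·area = 20
  edge (2, 4)→(8, 20): d=(6,16) inclusive
  edge (8, 20)→(0, 2): d=(-8,-18) inclusive
  edge (0, 2)→(2, 4): d=(2,2) inclusive
    (0,1)@(1, 3): e=[10,10,0] → █  [on edge]
    (1,1)@(3, 3): e=[-22,46,-4] → ·
    (0,2)@(1, 5): e=[22,-6,4] → ·
    (1,2)@(3, 5): e=[-10,30,0] → ·  [on edge]
    (1,3)@(3, 7): e=[2,14,4] → █
    (2,3)@(5, 7): e=[-30,50,0] → ·  [on edge]
    (1,4)@(3, 9): e=[14,-2,8] → ·
    (3,4)@(7, 9): e=[-50,70,0] → ·  [on edge]
    (2,6)@(5, 13): e=[6,2,12] → █
    (3,6)@(7, 13): e=[-26,38,8] → ·
    (2,7)@(5, 15): e=[18,-14,16] → ·
  covered (3 px):
    · · · ·
    █ · · ·
    · · · ·
    · █ · ·
    · · · ·
    · · · ·
    · · █ ·
    · · · ·
    · · · ·
    · · · ·
    · · · ·
    · · · ·

Result: [16,20,6]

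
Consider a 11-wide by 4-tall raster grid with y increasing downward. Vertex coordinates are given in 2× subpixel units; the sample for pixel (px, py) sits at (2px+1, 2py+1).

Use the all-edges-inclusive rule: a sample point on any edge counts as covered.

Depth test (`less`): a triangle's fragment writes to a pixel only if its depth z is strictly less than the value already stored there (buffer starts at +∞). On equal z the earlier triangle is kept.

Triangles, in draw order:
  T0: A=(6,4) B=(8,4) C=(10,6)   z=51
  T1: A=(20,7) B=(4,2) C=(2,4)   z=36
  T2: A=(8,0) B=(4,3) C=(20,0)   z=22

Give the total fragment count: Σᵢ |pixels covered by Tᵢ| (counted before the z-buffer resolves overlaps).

T0:
  2·area = 4
  edge (6, 4)→(8, 4): d=(2,0) inclusive
  edge (8, 4)→(10, 6): d=(2,2) inclusive
  edge (10, 6)→(6, 4): d=(-4,-2) inclusive
    (2,0)@(5, 1): e=[-6,0,10] → .  [on edge]
    (3,1)@(7, 3): e=[-2,0,6] → .  [on edge]
    (4,2)@(9, 5): e=[2,0,2] → X  [on edge]
    (5,2)@(11, 5): e=[2,-4,6] → .
    (4,3)@(9, 7): e=[6,4,-6] → .
    (5,3)@(11, 7): e=[6,0,-2] → .  [on edge]
  covered (1 px):
    . . . . . . . . . . .
    . . . . . . . . . . .
    . . . . X . . . . . .
    . . . . . . . . . . .
T1:
  2·area = 42  (B↔C swapped to make it positive)
  edge (20, 7)→(2, 4): d=(-18,-3) inclusive
  edge (2, 4)→(4, 2): d=(2,-2) inclusive
  edge (4, 2)→(20, 7): d=(16,5) inclusive
    (2,0)@(5, 1): e=[63,0,-21] → .  [on edge]
    (1,1)@(3, 3): e=[21,0,21] → X  [on edge]
    (2,1)@(5, 3): e=[27,4,11] → X
    (3,1)@(7, 3): e=[33,8,1] → X
    (4,1)@(9, 3): e=[39,12,-9] → .
    (0,2)@(1, 5): e=[-21,0,63] → .  [on edge]
    (1,2)@(3, 5): e=[-15,4,53] → .
    (2,2)@(5, 5): e=[-9,8,43] → .
    (3,2)@(7, 5): e=[-3,12,33] → .
    (4,2)@(9, 5): e=[3,16,23] → X
    (5,2)@(11, 5): e=[9,20,13] → X
    (6,2)@(13, 5): e=[15,24,3] → X
  covered (6 px):
    . . . . . . . . . . .
    . X X X . . . . . . .
    . . . . X X X . . . .
    . . . . . . . . . . .
T2:
  2·area = 36  (B↔C swapped to make it positive)
  edge (8, 0)→(20, 0): d=(12,0) inclusive
  edge (20, 0)→(4, 3): d=(-16,3) inclusive
  edge (4, 3)→(8, 0): d=(4,-3) inclusive
    (3,0)@(7, 1): e=[12,23,1] → X
    (4,0)@(9, 1): e=[12,17,7] → X
    (5,0)@(11, 1): e=[12,11,13] → X
    (6,0)@(13, 1): e=[12,5,19] → X
    (7,0)@(15, 1): e=[12,-1,25] → .
    (3,1)@(7, 3): e=[36,-9,9] → .
    (4,1)@(9, 3): e=[36,-15,15] → .
    (5,1)@(11, 3): e=[36,-21,21] → .
    (6,1)@(13, 3): e=[36,-27,27] → .
  covered (4 px):
    . . . X X X X . . . .
    . . . . . . . . . . .
    . . . . . . . . . . .
    . . . . . . . . . . .

Final: 11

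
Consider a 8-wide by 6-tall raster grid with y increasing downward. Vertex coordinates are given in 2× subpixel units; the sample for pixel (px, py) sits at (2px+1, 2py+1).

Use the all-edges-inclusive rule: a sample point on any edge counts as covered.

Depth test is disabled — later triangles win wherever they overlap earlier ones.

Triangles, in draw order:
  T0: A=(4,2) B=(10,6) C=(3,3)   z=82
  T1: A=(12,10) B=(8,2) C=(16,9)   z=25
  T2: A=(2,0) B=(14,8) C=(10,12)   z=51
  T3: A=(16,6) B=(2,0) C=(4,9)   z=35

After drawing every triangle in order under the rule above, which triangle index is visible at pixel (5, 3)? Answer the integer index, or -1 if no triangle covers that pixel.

T0:
  2·area = 10
  edge (4, 2)→(10, 6): d=(6,4) inclusive
  edge (10, 6)→(3, 3): d=(-7,-3) inclusive
  edge (3, 3)→(4, 2): d=(1,-1) inclusive
    (2,0)@(5, 1): e=[-10,20,0] → ·  [on edge]
    (1,1)@(3, 3): e=[10,0,0] → #  [on edge]
    (2,1)@(5, 3): e=[2,6,2] → #
    (3,1)@(7, 3): e=[-6,12,4] → ·
    (0,2)@(1, 5): e=[30,-20,0] → ·  [on edge]
    (1,2)@(3, 5): e=[22,-14,2] → ·
    (2,2)@(5, 5): e=[14,-8,4] → ·
  covered (2 px):
    · · · · · · · ·
    · # # · · · · ·
    · · · · · · · ·
    · · · · · · · ·
    · · · · · · · ·
    · · · · · · · ·
T1:
  2·area = 36
  edge (12, 10)→(8, 2): d=(-4,-8) inclusive
  edge (8, 2)→(16, 9): d=(8,7) inclusive
  edge (16, 9)→(12, 10): d=(-4,1) inclusive
    (4,1)@(9, 3): e=[4,1,31] → #
    (5,1)@(11, 3): e=[20,-13,29] → ·
    (4,2)@(9, 5): e=[-4,17,23] → ·
    (5,2)@(11, 5): e=[12,3,21] → #
    (6,2)@(13, 5): e=[28,-11,19] → ·
    (5,3)@(11, 7): e=[4,19,13] → #
    (6,3)@(13, 7): e=[20,5,11] → #
    (7,3)@(15, 7): e=[36,-9,9] → ·
    (5,4)@(11, 9): e=[-4,35,5] → ·
    (6,4)@(13, 9): e=[12,21,3] → #
    (7,4)@(15, 9): e=[28,7,1] → #
    (6,5)@(13, 11): e=[4,37,-5] → ·
  covered (6 px):
    · · · · · · · ·
    · · · · # · · ·
    · · · · · # · ·
    · · · · · # # ·
    · · · · · · # #
    · · · · · · · ·
T2:
  2·area = 80
  edge (2, 0)→(14, 8): d=(12,8) inclusive
  edge (14, 8)→(10, 12): d=(-4,4) inclusive
  edge (10, 12)→(2, 0): d=(-8,-12) inclusive
    (1,0)@(3, 1): e=[4,72,4] → #
    (2,0)@(5, 1): e=[-12,64,28] → ·
    (1,1)@(3, 3): e=[28,64,-12] → ·
    (2,1)@(5, 3): e=[12,56,12] → #
    (3,1)@(7, 3): e=[-4,48,36] → ·
    (2,2)@(5, 5): e=[36,48,-4] → ·
    (3,2)@(7, 5): e=[20,40,20] → #
    (4,2)@(9, 5): e=[4,32,44] → #
    (5,2)@(11, 5): e=[-12,24,68] → ·
    (3,3)@(7, 7): e=[44,32,4] → #
    (5,3)@(11, 7): e=[12,16,52] → #
    (6,3)@(13, 7): e=[-4,8,76] → ·
    (7,3)@(15, 7): e=[-20,0,100] → ·  [on edge]
    (6,4)@(13, 9): e=[20,0,60] → #  [on edge]
    (5,5)@(11, 11): e=[60,0,20] → #  [on edge]
  covered (11 px):
    · # · · · · · ·
    · · # · · · · ·
    · · · # # · · ·
    · · · # # # · ·
    · · · · # # # ·
    · · · · · # · ·
T3:
  2·area = 114  (B↔C swapped to make it positive)
  edge (16, 6)→(4, 9): d=(-12,3) inclusive
  edge (4, 9)→(2, 0): d=(-2,-9) inclusive
  edge (2, 0)→(16, 6): d=(14,6) inclusive
    (1,0)@(3, 1): e=[99,7,8] → #
    (2,0)@(5, 1): e=[93,25,-4] → ·
    (1,1)@(3, 3): e=[75,3,36] → #
    (2,1)@(5, 3): e=[69,21,24] → #
    (3,1)@(7, 3): e=[63,39,12] → #
    (4,1)@(9, 3): e=[57,57,0] → #  [on edge]
    (5,1)@(11, 3): e=[51,75,-12] → ·
    (1,2)@(3, 5): e=[51,-1,64] → ·
    (2,2)@(5, 5): e=[45,17,52] → #
    (5,2)@(11, 5): e=[27,71,16] → #
    (6,2)@(13, 5): e=[21,89,4] → #
    (7,2)@(15, 5): e=[15,107,-8] → ·
  covered (14 px):
    · # · · · · · ·
    · # # # # · · ·
    · · # # # # # ·
    · · # # # # · ·
    · · · · · · · ·
    · · · · · · · ·

Z-buffer (winner per pixel, '.' = empty):
  . 3 . . . . . .
  . 3 3 3 3 . . .
  . . 3 3 3 3 3 .
  . . 3 3 3 3 1 .
  . . . . 2 2 2 1
  . . . . . 2 . .

Final: 3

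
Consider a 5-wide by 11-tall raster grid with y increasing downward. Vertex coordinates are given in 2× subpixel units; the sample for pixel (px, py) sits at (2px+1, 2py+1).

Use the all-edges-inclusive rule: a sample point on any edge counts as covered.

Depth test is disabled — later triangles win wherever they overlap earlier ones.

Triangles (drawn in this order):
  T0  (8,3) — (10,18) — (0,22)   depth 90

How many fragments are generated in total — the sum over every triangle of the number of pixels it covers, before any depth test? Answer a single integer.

T0:
  2·area = 158
  edge (8, 3)→(10, 18): d=(2,15) inclusive
  edge (10, 18)→(0, 22): d=(-10,4) inclusive
  edge (0, 22)→(8, 3): d=(8,-19) inclusive
    (3,3)@(7, 7): e=[23,122,13] → #
    (4,3)@(9, 7): e=[-7,114,51] → ·
    (3,4)@(7, 9): e=[27,102,29] → #
    (4,4)@(9, 9): e=[-3,94,67] → ·
    (2,5)@(5, 11): e=[61,90,7] → #
    (4,5)@(9, 11): e=[1,74,83] → #
    (2,6)@(5, 13): e=[65,70,23] → #
    (1,7)@(3, 15): e=[99,58,1] → #
    (1,8)@(3, 17): e=[103,38,17] → #
    (1,9)@(3, 19): e=[107,18,33] → #
    (4,9)@(9, 19): e=[17,-6,147] → ·
    (0,10)@(1, 21): e=[141,6,11] → #
  covered (20 px):
    · · · · ·
    · · · · ·
    · · · · ·
    · · · # ·
    · · · # ·
    · · # # #
    · · # # #
    · # # # #
    · # # # #
    · # # # ·
    # · · · ·

Result: 20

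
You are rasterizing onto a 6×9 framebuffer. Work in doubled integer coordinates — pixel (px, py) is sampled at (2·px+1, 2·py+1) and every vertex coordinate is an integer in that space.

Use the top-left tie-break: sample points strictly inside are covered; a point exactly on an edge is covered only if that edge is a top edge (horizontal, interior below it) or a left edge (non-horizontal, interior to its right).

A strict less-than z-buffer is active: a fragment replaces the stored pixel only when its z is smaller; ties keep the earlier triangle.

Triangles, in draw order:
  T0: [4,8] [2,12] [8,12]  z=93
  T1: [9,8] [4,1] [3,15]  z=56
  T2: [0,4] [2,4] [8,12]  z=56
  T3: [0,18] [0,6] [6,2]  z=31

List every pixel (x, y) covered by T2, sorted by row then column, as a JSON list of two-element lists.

T0:
  2·area = 24  (B↔C swapped to make it positive)
  edge (4, 8)→(8, 12): d=(4,4) right/bottom  bias=-1
  edge (8, 12)→(2, 12): d=(-6,0) right/bottom  bias=-1
  edge (2, 12)→(4, 8): d=(2,-4) top-left  bias=+0
    (0,2)@(1, 5): e=[0,42,-18] → ·  [on edge]
    (1,3)@(3, 7): e=[0,30,-6] → ·  [on edge]
    (2,4)@(5, 9): e=[0,18,6] → ·  [on edge]
    (1,5)@(3, 11): e=[16,6,2] → █
    (2,5)@(5, 11): e=[8,6,10] → █
    (3,5)@(7, 11): e=[0,6,18] → ·  [on edge]
    (1,6)@(3, 13): e=[24,-6,6] → ·
    (2,6)@(5, 13): e=[16,-6,14] → ·
    (4,6)@(9, 13): e=[0,-6,30] → ·  [on edge]
    (5,7)@(11, 15): e=[0,-18,42] → ·  [on edge]
  covered (2 px):
    · · · · · ·
    · · · · · ·
    · · · · · ·
    · · · · · ·
    · · · · · ·
    · █ █ · · ·
    · · · · · ·
    · · · · · ·
    · · · · · ·
T1:
  2·area = 77  (B↔C swapped to make it positive)
  edge (9, 8)→(3, 15): d=(-6,7) right/bottom  bias=-1
  edge (3, 15)→(4, 1): d=(1,-14) top-left  bias=+0
  edge (4, 1)→(9, 8): d=(5,7) right/bottom  bias=-1
    (2,1)@(5, 3): e=[58,16,3] → █
    (3,1)@(7, 3): e=[44,44,-11] → ·
    (2,2)@(5, 5): e=[46,18,13] → █
    (3,2)@(7, 5): e=[32,46,-1] → ·
    (2,3)@(5, 7): e=[34,20,23] → █
    (3,3)@(7, 7): e=[20,48,9] → █
    (4,3)@(9, 7): e=[6,76,-5] → ·
    (2,4)@(5, 9): e=[22,22,33] → █
    (4,4)@(9, 9): e=[-6,78,5] → ·
    (2,5)@(5, 11): e=[10,24,43] → █
    (3,5)@(7, 11): e=[-4,52,29] → ·
    (2,6)@(5, 13): e=[-2,26,53] → ·
    (1,7)@(3, 15): e=[0,0,77] → ·  [on edge]
  covered (7 px):
    · · · · · ·
    · · █ · · ·
    · · █ · · ·
    · · █ █ · ·
    · · █ █ · ·
    · · █ · · ·
    · · · · · ·
    · · · · · ·
    · · · · · ·
T2:
  2·area = 16
  edge (0, 4)→(2, 4): d=(2,0) top-left  bias=+0
  edge (2, 4)→(8, 12): d=(6,8) right/bottom  bias=-1
  edge (8, 12)→(0, 4): d=(-8,-8) top-left  bias=+0
    (0,2)@(1, 5): e=[2,14,0] → █  [on edge]
    (1,2)@(3, 5): e=[2,-2,16] → ·
    (0,3)@(1, 7): e=[6,26,-16] → ·
    (1,3)@(3, 7): e=[6,10,0] → █  [on edge]
    (2,3)@(5, 7): e=[6,-6,16] → ·
    (1,4)@(3, 9): e=[10,22,-16] → ·
    (2,4)@(5, 9): e=[10,6,0] → █  [on edge]
    (3,4)@(7, 9): e=[10,-10,16] → ·
    (2,5)@(5, 11): e=[14,18,-16] → ·
    (3,5)@(7, 11): e=[14,2,0] → █  [on edge]
    (4,5)@(9, 11): e=[14,-14,16] → ·
    (3,6)@(7, 13): e=[18,14,-16] → ·
    (4,6)@(9, 13): e=[18,-2,0] → ·  [on edge]
    (5,7)@(11, 15): e=[22,-6,0] → ·  [on edge]
  covered (4 px):
    · · · · · ·
    · · · · · ·
    █ · · · · ·
    · █ · · · ·
    · · █ · · ·
    · · · █ · ·
    · · · · · ·
    · · · · · ·
    · · · · · ·
T3:
  2·area = 72
  edge (0, 18)→(0, 6): d=(0,-12) top-left  bias=+0
  edge (0, 6)→(6, 2): d=(6,-4) top-left  bias=+0
  edge (6, 2)→(0, 18): d=(-6,16) right/bottom  bias=-1
    (2,1)@(5, 3): e=[60,2,10] → █
    (3,1)@(7, 3): e=[84,10,-22] → ·
    (1,2)@(3, 5): e=[36,6,30] → █
    (2,2)@(5, 5): e=[60,14,-2] → ·
    (0,3)@(1, 7): e=[12,10,50] → █
    (2,3)@(5, 7): e=[60,26,-14] → ·
    (0,4)@(1, 9): e=[12,22,38] → █
    (2,4)@(5, 9): e=[60,38,-26] → ·
    (0,5)@(1, 11): e=[12,34,26] → █
    (1,5)@(3, 11): e=[36,42,-6] → ·
    (0,6)@(1, 13): e=[12,46,14] → █
    (1,6)@(3, 13): e=[36,54,-18] → ·
  covered (9 px):
    · · · · · ·
    · · █ · · ·
    · █ · · · ·
    █ █ · · · ·
    █ █ · · · ·
    █ · · · · ·
    █ · · · · ·
    █ · · · · ·
    · · · · · ·

Final: [[0,2],[1,3],[2,4],[3,5]]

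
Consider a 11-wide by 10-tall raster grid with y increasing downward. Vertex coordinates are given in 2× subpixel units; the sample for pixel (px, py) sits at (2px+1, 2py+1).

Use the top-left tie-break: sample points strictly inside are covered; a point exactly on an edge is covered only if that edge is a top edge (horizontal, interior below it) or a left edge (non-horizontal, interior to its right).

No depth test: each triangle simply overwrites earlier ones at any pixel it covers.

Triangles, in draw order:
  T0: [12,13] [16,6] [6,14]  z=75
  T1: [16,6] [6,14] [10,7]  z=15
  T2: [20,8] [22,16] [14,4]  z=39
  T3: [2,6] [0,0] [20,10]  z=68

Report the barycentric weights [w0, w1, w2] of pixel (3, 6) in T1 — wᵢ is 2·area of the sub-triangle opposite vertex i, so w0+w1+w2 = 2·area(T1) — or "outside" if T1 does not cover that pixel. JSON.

T0:
  2·area = 38  (B↔C swapped to make it positive)
  edge (12, 13)→(6, 14): d=(-6,1) right/bottom  bias=-1
  edge (6, 14)→(16, 6): d=(10,-8) top-left  bias=+0
  edge (16, 6)→(12, 13): d=(-4,7) right/bottom  bias=-1
    (7,3)@(15, 7): e=[33,2,3] → #
    (8,3)@(17, 7): e=[31,18,-11] → ·
    (6,4)@(13, 9): e=[23,6,9] → #
    (7,4)@(15, 9): e=[21,22,-5] → ·
    (5,5)@(11, 11): e=[13,10,15] → #
    (7,5)@(15, 11): e=[9,42,-13] → ·
    (4,6)@(9, 13): e=[3,14,21] → #
    (6,6)@(13, 13): e=[-1,46,-7] → ·
    (4,7)@(9, 15): e=[-9,34,13] → ·
    (5,7)@(11, 15): e=[-11,50,-1] → ·
  covered (6 px):
    · · · · · · · · · · ·
    · · · · · · · · · · ·
    · · · · · · · · · · ·
    · · · · · · · # · · ·
    · · · · · · # · · · ·
    · · · · · # # · · · ·
    · · · · # # · · · · ·
    · · · · · · · · · · ·
    · · · · · · · · · · ·
    · · · · · · · · · · ·
T1:
  2·area = 38
  edge (16, 6)→(6, 14): d=(-10,8) right/bottom  bias=-1
  edge (6, 14)→(10, 7): d=(4,-7) top-left  bias=+0
  edge (10, 7)→(16, 6): d=(6,-1) top-left  bias=+0
    (5,3)@(11, 7): e=[30,7,1] → #
    (6,3)@(13, 7): e=[14,21,3] → #
    (7,3)@(15, 7): e=[-2,35,5] → ·
    (4,4)@(9, 9): e=[26,1,11] → #
    (6,4)@(13, 9): e=[-6,29,15] → ·
    (4,5)@(9, 11): e=[6,9,23] → #
    (5,5)@(11, 11): e=[-10,23,25] → ·
    (3,6)@(7, 13): e=[2,3,33] → #
    (4,6)@(9, 13): e=[-14,17,35] → ·
    (3,7)@(7, 15): e=[-18,11,45] → ·
  covered (6 px):
    · · · · · · · · · · ·
    · · · · · · · · · · ·
    · · · · · · · · · · ·
    · · · · · # # · · · ·
    · · · · # # · · · · ·
    · · · · # · · · · · ·
    · · · # · · · · · · ·
    · · · · · · · · · · ·
    · · · · · · · · · · ·
    · · · · · · · · · · ·
T2:
  2·area = 40
  edge (20, 8)→(22, 16): d=(2,8) right/bottom  bias=-1
  edge (22, 16)→(14, 4): d=(-8,-12) top-left  bias=+0
  edge (14, 4)→(20, 8): d=(6,4) right/bottom  bias=-1
    (7,2)@(15, 5): e=[34,4,2] → #
    (8,2)@(17, 5): e=[18,28,-6] → ·
    (7,3)@(15, 7): e=[38,-12,14] → ·
    (8,3)@(17, 7): e=[22,12,6] → #
    (9,3)@(19, 7): e=[6,36,-2] → ·
    (8,4)@(17, 9): e=[26,-4,18] → ·
    (9,4)@(19, 9): e=[10,20,10] → #
    (10,4)@(21, 9): e=[-6,44,2] → ·
    (9,5)@(19, 11): e=[14,4,22] → #
    (10,5)@(21, 11): e=[-2,28,14] → ·
    (9,6)@(19, 13): e=[18,-12,34] → ·
    (10,6)@(21, 13): e=[2,12,26] → #
  covered (5 px):
    · · · · · · · · · · ·
    · · · · · · · · · · ·
    · · · · · · · # · · ·
    · · · · · · · · # · ·
    · · · · · · · · · # ·
    · · · · · · · · · # ·
    · · · · · · · · · · #
    · · · · · · · · · · ·
    · · · · · · · · · · ·
    · · · · · · · · · · ·
T3:
  2·area = 100
  edge (2, 6)→(0, 0): d=(-2,-6) top-left  bias=+0
  edge (0, 0)→(20, 10): d=(20,10) right/bottom  bias=-1
  edge (20, 10)→(2, 6): d=(-18,-4) top-left  bias=+0
    (0,0)@(1, 1): e=[4,10,86] → #
    (1,0)@(3, 1): e=[16,-10,94] → ·
    (0,1)@(1, 3): e=[0,50,50] → #  [on edge]
    (1,1)@(3, 3): e=[12,30,58] → #
    (2,1)@(5, 3): e=[24,10,66] → #
    (3,1)@(7, 3): e=[36,-10,74] → ·
    (0,2)@(1, 5): e=[-4,90,14] → ·
    (1,2)@(3, 5): e=[8,70,22] → #
    (3,2)@(7, 5): e=[32,30,38] → #
    (4,2)@(9, 5): e=[44,10,46] → #
    (5,2)@(11, 5): e=[56,-10,54] → ·
    (1,3)@(3, 7): e=[4,110,-14] → ·
    (1,4)@(3, 9): e=[0,150,-50] → ·  [on edge]
    (2,7)@(5, 15): e=[0,250,-150] → ·  [on edge]
  covered (13 px):
    # · · · · · · · · · ·
    # # # · · · · · · · ·
    · # # # # · · · · · ·
    · · · # # # # · · · ·
    · · · · · · · · # · ·
    · · · · · · · · · · ·
    · · · · · · · · · · ·
    · · · · · · · · · · ·
    · · · · · · · · · · ·
    · · · · · · · · · · ·

Answer: [3,33,2]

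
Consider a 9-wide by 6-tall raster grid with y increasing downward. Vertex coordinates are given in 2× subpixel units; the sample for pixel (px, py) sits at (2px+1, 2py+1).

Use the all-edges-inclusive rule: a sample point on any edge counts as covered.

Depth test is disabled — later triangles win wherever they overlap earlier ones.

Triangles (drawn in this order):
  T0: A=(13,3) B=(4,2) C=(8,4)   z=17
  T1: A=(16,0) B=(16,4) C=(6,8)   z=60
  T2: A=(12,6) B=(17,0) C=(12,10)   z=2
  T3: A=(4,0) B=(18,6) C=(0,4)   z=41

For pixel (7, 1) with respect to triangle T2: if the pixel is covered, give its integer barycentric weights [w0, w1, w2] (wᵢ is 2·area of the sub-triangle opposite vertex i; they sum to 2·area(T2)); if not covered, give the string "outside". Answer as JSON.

T0:
  2·area = 14  (B↔C swapped to make it positive)
  edge (13, 3)→(8, 4): d=(-5,1) inclusive
  edge (8, 4)→(4, 2): d=(-4,-2) inclusive
  edge (4, 2)→(13, 3): d=(9,1) inclusive
    (3,1)@(7, 3): e=[6,2,6] → █
    (4,1)@(9, 3): e=[4,6,4] → █
    (5,1)@(11, 3): e=[2,10,2] → █
    (6,1)@(13, 3): e=[0,14,0] → █  [on edge]
    (7,1)@(15, 3): e=[-2,18,-2] → ·
    (1,2)@(3, 5): e=[0,-14,28] → ·  [on edge]
    (3,2)@(7, 5): e=[-4,-6,24] → ·
    (4,2)@(9, 5): e=[-6,-2,22] → ·
    (5,2)@(11, 5): e=[-8,2,20] → ·
    (6,2)@(13, 5): e=[-10,6,18] → ·
  covered (4 px):
    · · · · · · · · ·
    · · · █ █ █ █ · ·
    · · · · · · · · ·
    · · · · · · · · ·
    · · · · · · · · ·
    · · · · · · · · ·
T1:
  2·area = 40
  edge (16, 0)→(16, 4): d=(0,4) inclusive
  edge (16, 4)→(6, 8): d=(-10,4) inclusive
  edge (6, 8)→(16, 0): d=(10,-8) inclusive
    (7,0)@(15, 1): e=[4,34,2] → █
    (8,0)@(17, 1): e=[-4,26,18] → ·
    (6,1)@(13, 3): e=[12,22,6] → █
    (8,1)@(17, 3): e=[-4,6,38] → ·
    (5,2)@(11, 5): e=[20,10,10] → █
    (7,2)@(15, 5): e=[4,-6,42] → ·
    (5,3)@(11, 7): e=[20,-10,30] → ·
    (6,3)@(13, 7): e=[12,-18,46] → ·
  covered (5 px):
    · · · · · · · █ ·
    · · · · · · █ █ ·
    · · · · · █ █ · ·
    · · · · · · · · ·
    · · · · · · · · ·
    · · · · · · · · ·
T2:
  2·area = 20
  edge (12, 6)→(17, 0): d=(5,-6) inclusive
  edge (17, 0)→(12, 10): d=(-5,10) inclusive
  edge (12, 10)→(12, 6): d=(0,-4) inclusive
    (7,1)@(15, 3): e=[3,5,12] → █
    (8,1)@(17, 3): e=[15,-15,20] → ·
    (6,2)@(13, 5): e=[1,15,4] → █
    (7,2)@(15, 5): e=[13,-5,12] → ·
    (6,3)@(13, 7): e=[11,5,4] → █
    (7,3)@(15, 7): e=[23,-15,12] → ·
    (6,4)@(13, 9): e=[21,-5,4] → ·
  covered (3 px):
    · · · · · · · · ·
    · · · · · · · █ ·
    · · · · · · █ · ·
    · · · · · · █ · ·
    · · · · · · · · ·
    · · · · · · · · ·
T3:
  2·area = 80
  edge (4, 0)→(18, 6): d=(14,6) inclusive
  edge (18, 6)→(0, 4): d=(-18,-2) inclusive
  edge (0, 4)→(4, 0): d=(4,-4) inclusive
    (1,0)@(3, 1): e=[20,60,0] → █  [on edge]
    (2,0)@(5, 1): e=[8,64,8] → █
    (3,0)@(7, 1): e=[-4,68,16] → ·
    (0,1)@(1, 3): e=[60,20,0] → █  [on edge]
    (3,1)@(7, 3): e=[24,32,24] → █
    (4,1)@(9, 3): e=[12,36,32] → █
    (5,1)@(11, 3): e=[0,40,40] → █  [on edge]
    (6,1)@(13, 3): e=[-12,44,48] → ·
    (0,2)@(1, 5): e=[88,-16,8] → ·
    (1,2)@(3, 5): e=[76,-12,16] → ·
    (2,2)@(5, 5): e=[64,-8,24] → ·
    (3,2)@(7, 5): e=[52,-4,32] → ·
    (4,2)@(9, 5): e=[40,0,40] → █  [on edge]
  covered (12 px):
    · █ █ · · · · · ·
    █ █ █ █ █ █ · · ·
    · · · · █ █ █ █ ·
    · · · · · · · · ·
    · · · · · · · · ·
    · · · · · · · · ·

Answer: [5,12,3]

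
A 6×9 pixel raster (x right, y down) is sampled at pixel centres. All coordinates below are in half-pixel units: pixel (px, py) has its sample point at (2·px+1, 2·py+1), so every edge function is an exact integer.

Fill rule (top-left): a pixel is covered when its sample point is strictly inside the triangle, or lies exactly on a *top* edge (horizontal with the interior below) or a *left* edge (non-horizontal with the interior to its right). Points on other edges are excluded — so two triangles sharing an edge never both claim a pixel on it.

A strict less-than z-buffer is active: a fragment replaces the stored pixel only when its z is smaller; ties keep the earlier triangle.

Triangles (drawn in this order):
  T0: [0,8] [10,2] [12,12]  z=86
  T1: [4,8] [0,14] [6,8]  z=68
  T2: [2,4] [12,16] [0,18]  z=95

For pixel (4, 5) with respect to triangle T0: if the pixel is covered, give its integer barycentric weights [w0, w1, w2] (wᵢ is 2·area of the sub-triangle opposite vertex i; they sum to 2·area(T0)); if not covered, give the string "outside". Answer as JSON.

T0:
  2·area = 112
  edge (0, 8)→(10, 2): d=(10,-6) top-left  bias=+0
  edge (10, 2)→(12, 12): d=(2,10) right/bottom  bias=-1
  edge (12, 12)→(0, 8): d=(-12,-4) top-left  bias=+0
    (4,1)@(9, 3): e=[4,12,96] → X
    (5,1)@(11, 3): e=[16,-8,104] → .
    (2,2)@(5, 5): e=[0,56,56] → X  [on edge]
    (3,2)@(7, 5): e=[12,36,64] → X
    (5,2)@(11, 5): e=[36,-4,80] → .
    (1,3)@(3, 7): e=[8,80,24] → X
    (5,3)@(11, 7): e=[56,0,56] → .  [on edge]
    (1,4)@(3, 9): e=[28,84,0] → X  [on edge]
    (5,4)@(11, 9): e=[76,4,32] → X
    (1,5)@(3, 11): e=[48,88,-24] → .
    (2,5)@(5, 11): e=[60,68,-16] → .
    (3,5)@(7, 11): e=[72,48,-8] → .
    (4,5)@(9, 11): e=[84,28,0] → X  [on edge]
  covered (15 px):
    . . . . . .
    . . . . X .
    . . X X X .
    . X X X X .
    . X X X X X
    . . . . X X
    . . . . . .
    . . . . . .
    . . . . . .
T1:
  2·area = 12  (B↔C swapped to make it positive)
  edge (4, 8)→(6, 8): d=(2,0) top-left  bias=+0
  edge (6, 8)→(0, 14): d=(-6,6) right/bottom  bias=-1
  edge (0, 14)→(4, 8): d=(4,-6) top-left  bias=+0
    (5,1)@(11, 3): e=[-10,0,22] → .  [on edge]
    (4,2)@(9, 5): e=[-6,0,18] → .  [on edge]
    (3,3)@(7, 7): e=[-2,0,14] → .  [on edge]
    (2,4)@(5, 9): e=[2,0,10] → .  [on edge]
    (1,5)@(3, 11): e=[6,0,6] → .  [on edge]
    (0,6)@(1, 13): e=[10,0,2] → .  [on edge]
  covered (0 px):
    . . . . . .
    . . . . . .
    . . . . . .
    . . . . . .
    . . . . . .
    . . . . . .
    . . . . . .
    . . . . . .
    . . . . . .
T2:
  2·area = 164
  edge (2, 4)→(12, 16): d=(10,12) right/bottom  bias=-1
  edge (12, 16)→(0, 18): d=(-12,2) right/bottom  bias=-1
  edge (0, 18)→(2, 4): d=(2,-14) top-left  bias=+0
    (1,3)@(3, 7): e=[18,126,20] → X
    (2,3)@(5, 7): e=[-6,122,48] → .
    (1,4)@(3, 9): e=[38,102,24] → X
    (2,4)@(5, 9): e=[14,98,52] → X
    (3,4)@(7, 9): e=[-10,94,80] → .
    (0,5)@(1, 11): e=[82,82,0] → X  [on edge]
    (3,5)@(7, 11): e=[10,70,84] → X
    (4,5)@(9, 11): e=[-14,66,112] → .
    (0,6)@(1, 13): e=[102,58,4] → X
    (4,6)@(9, 13): e=[6,42,116] → X
    (5,6)@(11, 13): e=[-18,38,144] → .
    (0,7)@(1, 15): e=[122,34,8] → X
  covered (21 px):
    . . . . . .
    . . . . . .
    . . . . . .
    . X . . . .
    . X X . . .
    X X X X . .
    X X X X X .
    X X X X X X
    X X X . . .

Result: [28,0,84]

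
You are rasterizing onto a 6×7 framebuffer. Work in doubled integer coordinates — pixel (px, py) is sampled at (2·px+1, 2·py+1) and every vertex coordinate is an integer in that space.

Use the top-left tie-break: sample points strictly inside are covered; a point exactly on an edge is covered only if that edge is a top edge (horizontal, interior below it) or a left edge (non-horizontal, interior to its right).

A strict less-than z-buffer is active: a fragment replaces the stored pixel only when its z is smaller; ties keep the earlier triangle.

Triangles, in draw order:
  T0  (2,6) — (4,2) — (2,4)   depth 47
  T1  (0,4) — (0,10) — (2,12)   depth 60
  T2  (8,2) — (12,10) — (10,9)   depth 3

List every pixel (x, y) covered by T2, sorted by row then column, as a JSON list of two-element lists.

T0:
  2·area = 4  (B↔C swapped to make it positive)
  edge (2, 6)→(2, 4): d=(0,-2) top-left  bias=+0
  edge (2, 4)→(4, 2): d=(2,-2) top-left  bias=+0
  edge (4, 2)→(2, 6): d=(-2,4) right/bottom  bias=-1
    (2,0)@(5, 1): e=[6,0,-2] → .  [on edge]
    (1,1)@(3, 3): e=[2,0,2] → X  [on edge]
    (2,1)@(5, 3): e=[6,4,-6] → .
    (0,2)@(1, 5): e=[-2,0,6] → .  [on edge]
    (1,2)@(3, 5): e=[2,4,-2] → .
  covered (1 px):
    . . . . . .
    . X . . . .
    . . . . . .
    . . . . . .
    . . . . . .
    . . . . . .
    . . . . . .
T1:
  2·area = 12  (B↔C swapped to make it positive)
  edge (0, 4)→(2, 12): d=(2,8) right/bottom  bias=-1
  edge (2, 12)→(0, 10): d=(-2,-2) top-left  bias=+0
  edge (0, 10)→(0, 4): d=(0,-6) top-left  bias=+0
    (0,4)@(1, 9): e=[2,4,6] → X
    (1,4)@(3, 9): e=[-14,8,18] → .
    (0,5)@(1, 11): e=[6,0,6] → X  [on edge]
    (1,5)@(3, 11): e=[-10,4,18] → .
    (0,6)@(1, 13): e=[10,-4,6] → .
    (1,6)@(3, 13): e=[-6,0,18] → .  [on edge]
  covered (2 px):
    . . . . . .
    . . . . . .
    . . . . . .
    . . . . . .
    X . . . . .
    X . . . . .
    . . . . . .
T2:
  2·area = 12
  edge (8, 2)→(12, 10): d=(4,8) right/bottom  bias=-1
  edge (12, 10)→(10, 9): d=(-2,-1) top-left  bias=+0
  edge (10, 9)→(8, 2): d=(-2,-7) top-left  bias=+0
    (4,2)@(9, 5): e=[4,7,1] → X
    (5,2)@(11, 5): e=[-12,9,15] → .
    (4,3)@(9, 7): e=[12,3,-3] → .
    (5,4)@(11, 9): e=[4,1,7] → X
    (5,5)@(11, 11): e=[12,-3,3] → .
  covered (2 px):
    . . . . . .
    . . . . . .
    . . . . X .
    . . . . . .
    . . . . . X
    . . . . . .
    . . . . . .

Answer: [[4,2],[5,4]]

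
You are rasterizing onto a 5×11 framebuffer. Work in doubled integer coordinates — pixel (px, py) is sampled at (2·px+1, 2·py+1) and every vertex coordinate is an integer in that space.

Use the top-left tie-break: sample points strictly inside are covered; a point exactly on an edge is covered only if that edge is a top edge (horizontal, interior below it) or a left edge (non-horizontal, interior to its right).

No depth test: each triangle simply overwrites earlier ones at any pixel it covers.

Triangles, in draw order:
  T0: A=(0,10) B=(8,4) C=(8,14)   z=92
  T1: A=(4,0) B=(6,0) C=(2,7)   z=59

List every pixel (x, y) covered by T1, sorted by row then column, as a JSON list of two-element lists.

T0:
  2·area = 80
  edge (0, 10)→(8, 4): d=(8,-6) top-left  bias=+0
  edge (8, 4)→(8, 14): d=(0,10) right/bottom  bias=-1
  edge (8, 14)→(0, 10): d=(-8,-4) top-left  bias=+0
    (3,2)@(7, 5): e=[2,10,68] → █
    (4,2)@(9, 5): e=[14,-10,76] → ·
    (2,3)@(5, 7): e=[6,30,44] → █
    (4,3)@(9, 7): e=[30,-10,60] → ·
    (1,4)@(3, 9): e=[10,50,20] → █
    (4,4)@(9, 9): e=[46,-10,44] → ·
    (1,5)@(3, 11): e=[26,50,4] → █
    (4,5)@(9, 11): e=[62,-10,28] → ·
    (1,6)@(3, 13): e=[42,50,-12] → ·
    (2,6)@(5, 13): e=[54,30,-4] → ·
    (3,6)@(7, 13): e=[66,10,4] → █
    (4,6)@(9, 13): e=[78,-10,12] → ·
  covered (10 px):
    · · · · ·
    · · · · ·
    · · · █ ·
    · · █ █ ·
    · █ █ █ ·
    · █ █ █ ·
    · · · █ ·
    · · · · ·
    · · · · ·
    · · · · ·
    · · · · ·
T1:
  2·area = 14
  edge (4, 0)→(6, 0): d=(2,0) top-left  bias=+0
  edge (6, 0)→(2, 7): d=(-4,7) right/bottom  bias=-1
  edge (2, 7)→(4, 0): d=(2,-7) top-left  bias=+0
    (2,0)@(5, 1): e=[2,3,9] → █
    (3,0)@(7, 1): e=[2,-11,23] → ·
    (2,1)@(5, 3): e=[6,-5,13] → ·
    (1,2)@(3, 5): e=[10,1,3] → █
    (2,2)@(5, 5): e=[10,-13,17] → ·
    (1,3)@(3, 7): e=[14,-7,7] → ·
  covered (2 px):
    · · █ · ·
    · · · · ·
    · █ · · ·
    · · · · ·
    · · · · ·
    · · · · ·
    · · · · ·
    · · · · ·
    · · · · ·
    · · · · ·
    · · · · ·

Final: [[2,0],[1,2]]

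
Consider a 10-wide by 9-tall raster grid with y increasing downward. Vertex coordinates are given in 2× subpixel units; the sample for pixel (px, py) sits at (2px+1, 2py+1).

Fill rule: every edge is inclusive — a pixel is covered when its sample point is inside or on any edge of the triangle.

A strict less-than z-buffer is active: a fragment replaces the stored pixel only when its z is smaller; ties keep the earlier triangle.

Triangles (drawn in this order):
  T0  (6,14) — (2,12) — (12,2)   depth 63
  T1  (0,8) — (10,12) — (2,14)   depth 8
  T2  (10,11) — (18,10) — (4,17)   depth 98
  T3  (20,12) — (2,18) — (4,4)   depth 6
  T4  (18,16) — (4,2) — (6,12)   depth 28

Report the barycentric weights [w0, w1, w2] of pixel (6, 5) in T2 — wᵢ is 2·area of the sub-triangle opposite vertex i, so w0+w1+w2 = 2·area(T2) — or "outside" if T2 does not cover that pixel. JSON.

T0:
  2·area = 60
  edge (6, 14)→(2, 12): d=(-4,-2) inclusive
  edge (2, 12)→(12, 2): d=(10,-10) inclusive
  edge (12, 2)→(6, 14): d=(-6,12) inclusive
    (6,0)@(13, 1): e=[66,0,-6] → .  [on edge]
    (5,1)@(11, 3): e=[54,0,6] → X  [on edge]
    (6,1)@(13, 3): e=[58,20,-18] → .
    (4,2)@(9, 5): e=[42,0,18] → X  [on edge]
    (5,2)@(11, 5): e=[46,20,-6] → .
    (3,3)@(7, 7): e=[30,0,30] → X  [on edge]
    (5,3)@(11, 7): e=[38,40,-18] → .
    (2,4)@(5, 9): e=[18,0,42] → X  [on edge]
    (4,4)@(9, 9): e=[26,40,-6] → .
    (1,5)@(3, 11): e=[6,0,54] → X  [on edge]
    (4,5)@(9, 11): e=[18,60,-18] → .
    (0,6)@(1, 13): e=[-6,0,66] → .  [on edge]
  covered (10 px):
    . . . . . . . . . .
    . . . . . X . . . .
    . . . . X . . . . .
    . . . X X . . . . .
    . . X X . . . . . .
    . X X X . . . . . .
    . . X . . . . . . .
    . . . . . . . . . .
    . . . . . . . . . .
T1:
  2·area = 52
  edge (0, 8)→(10, 12): d=(10,4) inclusive
  edge (10, 12)→(2, 14): d=(-8,2) inclusive
  edge (2, 14)→(0, 8): d=(-2,-6) inclusive
    (0,4)@(1, 9): e=[6,42,4] → X
    (1,4)@(3, 9): e=[-2,38,16] → .
    (0,5)@(1, 11): e=[26,26,0] → X  [on edge]
    (1,5)@(3, 11): e=[18,22,12] → X
    (2,5)@(5, 11): e=[10,18,24] → X
    (3,5)@(7, 11): e=[2,14,36] → X
    (4,5)@(9, 11): e=[-6,10,48] → .
    (0,6)@(1, 13): e=[46,10,-4] → .
    (1,6)@(3, 13): e=[38,6,8] → X
    (3,6)@(7, 13): e=[22,-2,32] → .
    (1,7)@(3, 15): e=[58,-10,4] → .
    (2,7)@(5, 15): e=[50,-14,16] → .
    (1,8)@(3, 17): e=[78,-26,0] → .  [on edge]
  covered (7 px):
    . . . . . . . . . .
    . . . . . . . . . .
    . . . . . . . . . .
    . . . . . . . . . .
    X . . . . . . . . .
    X X X X . . . . . .
    . X X . . . . . . .
    . . . . . . . . . .
    . . . . . . . . . .
T2:
  2·area = 42
  edge (10, 11)→(18, 10): d=(8,-1) inclusive
  edge (18, 10)→(4, 17): d=(-14,7) inclusive
  edge (4, 17)→(10, 11): d=(6,-6) inclusive
    (5,5)@(11, 11): e=[1,35,6] → X
    (6,5)@(13, 11): e=[3,21,18] → X
    (7,5)@(15, 11): e=[5,7,30] → X
    (8,5)@(17, 11): e=[7,-7,42] → .
    (4,6)@(9, 13): e=[15,21,6] → X
    (6,6)@(13, 13): e=[19,-7,30] → .
    (7,6)@(15, 13): e=[21,-21,42] → .
    (3,7)@(7, 15): e=[29,7,6] → X
    (4,7)@(9, 15): e=[31,-7,18] → .
    (5,7)@(11, 15): e=[33,-21,30] → .
    (3,8)@(7, 17): e=[45,-21,18] → .
  covered (6 px):
    . . . . . . . . . .
    . . . . . . . . . .
    . . . . . . . . . .
    . . . . . . . . . .
    . . . . . . . . . .
    . . . . . X X X . .
    . . . . X X . . . .
    . . . X . . . . . .
    . . . . . . . . . .
T3:
  2·area = 240
  edge (20, 12)→(2, 18): d=(-18,6) inclusive
  edge (2, 18)→(4, 4): d=(2,-14) inclusive
  edge (4, 4)→(20, 12): d=(16,8) inclusive
    (2,2)@(5, 5): e=[216,16,8] → X
    (3,2)@(7, 5): e=[204,44,-8] → .
    (2,3)@(5, 7): e=[180,20,40] → X
    (3,3)@(7, 7): e=[168,48,24] → X
    (4,3)@(9, 7): e=[156,76,8] → X
    (5,3)@(11, 7): e=[144,104,-8] → .
    (2,4)@(5, 9): e=[144,24,72] → X
    (5,4)@(11, 9): e=[108,108,24] → X
    (6,4)@(13, 9): e=[96,136,8] → X
    (7,4)@(15, 9): e=[84,164,-8] → .
    (1,5)@(3, 11): e=[120,0,120] → X  [on edge]
    (7,5)@(15, 11): e=[48,168,24] → X
    (8,6)@(17, 13): e=[0,200,40] → X  [on edge]
    (5,7)@(11, 15): e=[0,120,120] → X  [on edge]
    (2,8)@(5, 17): e=[0,40,200] → X  [on edge]
  covered (32 px):
    . . . . . . . . . .
    . . . . . . . . . .
    . . X . . . . . . .
    . . X X X . . . . .
    . . X X X X X . . .
    . X X X X X X X X .
    . X X X X X X X X .
    . X X X X X . . . .
    . X X . . . . . . .
T4:
  2·area = 112  (B↔C swapped to make it positive)
  edge (18, 16)→(6, 12): d=(-12,-4) inclusive
  edge (6, 12)→(4, 2): d=(-2,-10) inclusive
  edge (4, 2)→(18, 16): d=(14,14) inclusive
    (1,0)@(3, 1): e=[120,-8,0] → .  [on edge]
    (2,1)@(5, 3): e=[104,8,0] → X  [on edge]
    (3,1)@(7, 3): e=[112,28,-28] → .
    (2,2)@(5, 5): e=[80,4,28] → X
    (3,2)@(7, 5): e=[88,24,0] → X  [on edge]
    (4,2)@(9, 5): e=[96,44,-28] → .
    (2,3)@(5, 7): e=[56,0,56] → X  [on edge]
    (4,3)@(9, 7): e=[72,40,0] → X  [on edge]
    (5,3)@(11, 7): e=[80,60,-28] → .
    (2,4)@(5, 9): e=[32,-4,84] → .
    (3,4)@(7, 9): e=[40,16,56] → X
    (5,4)@(11, 9): e=[56,56,0] → X  [on edge]
    (1,5)@(3, 11): e=[0,-28,140] → .  [on edge]
    (6,5)@(13, 11): e=[40,72,0] → X  [on edge]
    (4,6)@(9, 13): e=[0,28,84] → X  [on edge]
    (7,6)@(15, 13): e=[24,88,0] → X  [on edge]
    (7,7)@(15, 15): e=[0,84,28] → X  [on edge]
    (8,7)@(17, 15): e=[8,104,0] → X  [on edge]
    (3,8)@(7, 17): e=[-56,0,168] → .  [on edge]
    (9,8)@(19, 17): e=[-8,120,0] → .  [on edge]
  covered (19 px):
    . . . . . . . . . .
    . . X . . . . . . .
    . . X X . . . . . .
    . . X X X . . . . .
    . . . X X X . . . .
    . . . X X X X . . .
    . . . . X X X X . .
    . . . . . . . X X .
    . . . . . . . . . .

Final: [21,18,3]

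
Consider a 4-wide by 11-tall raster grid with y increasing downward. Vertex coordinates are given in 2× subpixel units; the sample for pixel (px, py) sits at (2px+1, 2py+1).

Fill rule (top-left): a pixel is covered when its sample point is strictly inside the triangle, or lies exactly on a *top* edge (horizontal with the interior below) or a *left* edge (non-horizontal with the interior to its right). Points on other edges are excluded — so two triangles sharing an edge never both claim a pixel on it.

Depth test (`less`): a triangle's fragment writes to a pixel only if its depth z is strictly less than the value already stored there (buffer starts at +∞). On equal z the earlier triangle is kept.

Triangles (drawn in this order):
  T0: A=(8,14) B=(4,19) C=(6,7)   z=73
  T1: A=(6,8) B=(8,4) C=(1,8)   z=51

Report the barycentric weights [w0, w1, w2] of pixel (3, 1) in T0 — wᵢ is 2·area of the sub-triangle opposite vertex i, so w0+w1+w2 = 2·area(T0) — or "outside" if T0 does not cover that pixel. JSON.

T0:
  2·area = 38
  edge (8, 14)→(4, 19): d=(-4,5) right/bottom  bias=-1
  edge (4, 19)→(6, 7): d=(2,-12) top-left  bias=+0
  edge (6, 7)→(8, 14): d=(2,7) right/bottom  bias=-1
    (3,0)@(7, 1): e=[57,0,-19] → .  [on edge]
    (3,5)@(7, 11): e=[17,20,1] → X
    (2,6)@(5, 13): e=[19,0,19] → X  [on edge]
    (2,7)@(5, 15): e=[11,4,23] → X
    (2,8)@(5, 17): e=[3,8,27] → X
    (3,8)@(7, 17): e=[-7,32,13] → .
    (2,9)@(5, 19): e=[-5,12,31] → .
  covered (6 px):
    . . . .
    . . . .
    . . . .
    . . . .
    . . . .
    . . . X
    . . X X
    . . X X
    . . X .
    . . . .
    . . . .
T1:
  2·area = 20  (B↔C swapped to make it positive)
  edge (6, 8)→(1, 8): d=(-5,0) right/bottom  bias=-1
  edge (1, 8)→(8, 4): d=(7,-4) top-left  bias=+0
  edge (8, 4)→(6, 8): d=(-2,4) right/bottom  bias=-1
    (3,2)@(7, 5): e=[15,3,2] → X
    (1,3)@(3, 7): e=[5,1,14] → X
    (2,3)@(5, 7): e=[5,9,6] → X
    (3,3)@(7, 7): e=[5,17,-2] → .
    (1,4)@(3, 9): e=[-5,15,10] → .
    (2,4)@(5, 9): e=[-5,23,2] → .
  covered (3 px):
    . . . .
    . . . .
    . . . X
    . X X .
    . . . .
    . . . .
    . . . .
    . . . .
    . . . .
    . . . .
    . . . .

Answer: "outside"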